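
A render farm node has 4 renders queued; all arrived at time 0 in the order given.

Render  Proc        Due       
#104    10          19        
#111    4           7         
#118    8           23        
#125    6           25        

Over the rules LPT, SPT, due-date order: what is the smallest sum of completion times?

LPT (decreasing processing time): #104 #118 #125 #111.
#104: 0→10
#118: 10→18
#125: 18→24
#111: 24→28
Sum = 10+18+24+28 = 80.
SPT (increasing processing time): #111 #125 #118 #104.
#111: 0→4
#125: 4→10
#118: 10→18
#104: 18→28
Sum = 4+10+18+28 = 60.
EDD (increasing due date): #111 #104 #118 #125.
#111: 0→4
#104: 4→14
#118: 14→22
#125: 22→28
Sum = 4+14+22+28 = 68.
LPT 80, SPT 60, EDD 68 → minimum 60.

60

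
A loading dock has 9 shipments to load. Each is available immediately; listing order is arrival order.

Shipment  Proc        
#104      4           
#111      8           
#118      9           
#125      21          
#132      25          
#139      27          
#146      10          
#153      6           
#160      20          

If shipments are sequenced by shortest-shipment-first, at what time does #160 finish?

57

SPT (increasing processing time): #104 #153 #111 #118 #146 #160 #125 #132 #139.
#104: 0→4
#153: 4→10
#111: 10→18
#118: 18→27
#146: 27→37
#160: 37→57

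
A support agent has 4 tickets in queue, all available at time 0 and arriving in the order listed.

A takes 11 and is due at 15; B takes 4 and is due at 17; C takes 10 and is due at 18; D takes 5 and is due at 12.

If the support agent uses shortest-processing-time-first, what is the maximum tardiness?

15

SPT (increasing processing time): B D C A.
B: 0→4, due 17, tardiness 0
D: 4→9, due 12, tardiness 0
C: 9→19, due 18, tardiness 1
A: 19→30, due 15, tardiness 15
Maximum = 15.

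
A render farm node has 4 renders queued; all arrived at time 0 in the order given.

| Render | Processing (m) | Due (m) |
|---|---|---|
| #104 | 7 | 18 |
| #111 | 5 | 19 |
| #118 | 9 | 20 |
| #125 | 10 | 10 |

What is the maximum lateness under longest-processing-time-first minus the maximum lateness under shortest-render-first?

LPT (decreasing processing time): #125 #118 #104 #111.
#125: 0→10, due 10, lateness 0
#118: 10→19, due 20, lateness -1
#104: 19→26, due 18, lateness 8
#111: 26→31, due 19, lateness 12
Maximum = 12.
SPT (increasing processing time): #111 #104 #118 #125.
#111: 0→5, due 19, lateness -14
#104: 5→12, due 18, lateness -6
#118: 12→21, due 20, lateness 1
#125: 21→31, due 10, lateness 21
Maximum = 21.
Difference = 12 − 21 = -9.

-9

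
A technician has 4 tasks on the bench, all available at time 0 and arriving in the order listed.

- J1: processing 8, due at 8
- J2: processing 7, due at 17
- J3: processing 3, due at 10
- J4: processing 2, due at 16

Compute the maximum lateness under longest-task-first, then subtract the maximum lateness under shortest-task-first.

LPT (decreasing processing time): J1 J2 J3 J4.
J1: 0→8, due 8, lateness 0
J2: 8→15, due 17, lateness -2
J3: 15→18, due 10, lateness 8
J4: 18→20, due 16, lateness 4
Maximum = 8.
SPT (increasing processing time): J4 J3 J2 J1.
J4: 0→2, due 16, lateness -14
J3: 2→5, due 10, lateness -5
J2: 5→12, due 17, lateness -5
J1: 12→20, due 8, lateness 12
Maximum = 12.
Difference = 8 − 12 = -4.

-4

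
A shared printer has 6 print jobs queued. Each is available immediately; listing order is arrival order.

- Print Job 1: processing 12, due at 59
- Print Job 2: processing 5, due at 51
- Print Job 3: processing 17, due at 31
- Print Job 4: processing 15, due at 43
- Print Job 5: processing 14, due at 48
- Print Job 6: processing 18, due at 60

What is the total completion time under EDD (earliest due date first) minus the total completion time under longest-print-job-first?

-34

EDD (increasing due date): Print Job 3 Print Job 4 Print Job 5 Print Job 2 Print Job 1 Print Job 6.
Print Job 3: 0→17
Print Job 4: 17→32
Print Job 5: 32→46
Print Job 2: 46→51
Print Job 1: 51→63
Print Job 6: 63→81
Sum = 17+32+46+51+63+81 = 290.
LPT (decreasing processing time): Print Job 6 Print Job 3 Print Job 4 Print Job 5 Print Job 1 Print Job 2.
Print Job 6: 0→18
Print Job 3: 18→35
Print Job 4: 35→50
Print Job 5: 50→64
Print Job 1: 64→76
Print Job 2: 76→81
Sum = 18+35+50+64+76+81 = 324.
Difference = 290 − 324 = -34.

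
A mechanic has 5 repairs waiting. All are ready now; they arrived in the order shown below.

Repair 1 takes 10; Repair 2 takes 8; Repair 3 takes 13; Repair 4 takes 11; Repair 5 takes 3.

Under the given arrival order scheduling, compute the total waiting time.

FIFO (arrival order): Repair 1 Repair 2 Repair 3 Repair 4 Repair 5.
Repair 1: waits 0, runs 0→10
Repair 2: waits 10, runs 10→18
Repair 3: waits 18, runs 18→31
Repair 4: waits 31, runs 31→42
Repair 5: waits 42, runs 42→45
Sum = 0+10+18+31+42 = 101.

101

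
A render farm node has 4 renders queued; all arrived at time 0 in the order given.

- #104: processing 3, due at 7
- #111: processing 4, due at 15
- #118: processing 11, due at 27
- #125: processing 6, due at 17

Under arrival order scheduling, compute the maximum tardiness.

FIFO (arrival order): #104 #111 #118 #125.
#104: 0→3, due 7, tardiness 0
#111: 3→7, due 15, tardiness 0
#118: 7→18, due 27, tardiness 0
#125: 18→24, due 17, tardiness 7
Maximum = 7.

7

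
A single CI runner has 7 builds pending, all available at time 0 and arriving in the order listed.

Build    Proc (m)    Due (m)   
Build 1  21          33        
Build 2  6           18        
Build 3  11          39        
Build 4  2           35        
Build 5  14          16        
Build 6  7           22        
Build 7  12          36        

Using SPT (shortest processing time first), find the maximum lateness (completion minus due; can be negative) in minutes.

40

SPT (increasing processing time): Build 4 Build 2 Build 6 Build 3 Build 7 Build 5 Build 1.
Build 4: 0→2, due 35, lateness -33
Build 2: 2→8, due 18, lateness -10
Build 6: 8→15, due 22, lateness -7
Build 3: 15→26, due 39, lateness -13
Build 7: 26→38, due 36, lateness 2
Build 5: 38→52, due 16, lateness 36
Build 1: 52→73, due 33, lateness 40
Maximum = 40.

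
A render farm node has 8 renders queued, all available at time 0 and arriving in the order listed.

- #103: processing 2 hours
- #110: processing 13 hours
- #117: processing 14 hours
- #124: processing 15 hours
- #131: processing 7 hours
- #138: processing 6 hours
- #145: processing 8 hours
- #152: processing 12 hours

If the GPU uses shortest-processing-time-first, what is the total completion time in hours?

SPT (increasing processing time): #103 #138 #131 #145 #152 #110 #117 #124.
#103: 0→2
#138: 2→8
#131: 8→15
#145: 15→23
#152: 23→35
#110: 35→48
#117: 48→62
#124: 62→77
Sum = 2+8+15+23+35+48+62+77 = 270.

270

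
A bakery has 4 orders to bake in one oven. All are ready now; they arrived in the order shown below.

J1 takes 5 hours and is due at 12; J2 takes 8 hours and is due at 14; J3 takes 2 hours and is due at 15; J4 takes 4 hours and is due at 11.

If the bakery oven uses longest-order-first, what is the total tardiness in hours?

11

LPT (decreasing processing time): J2 J1 J4 J3.
J2: 0→8, due 14, tardiness 0
J1: 8→13, due 12, tardiness 1
J4: 13→17, due 11, tardiness 6
J3: 17→19, due 15, tardiness 4
Sum = 0+1+6+4 = 11.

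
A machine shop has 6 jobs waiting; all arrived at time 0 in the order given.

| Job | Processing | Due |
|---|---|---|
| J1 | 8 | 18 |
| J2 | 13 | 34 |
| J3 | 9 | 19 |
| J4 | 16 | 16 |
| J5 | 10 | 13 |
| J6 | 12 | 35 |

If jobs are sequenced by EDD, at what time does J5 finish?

10

EDD (increasing due date): J5 J4 J1 J3 J2 J6.
J5: 0→10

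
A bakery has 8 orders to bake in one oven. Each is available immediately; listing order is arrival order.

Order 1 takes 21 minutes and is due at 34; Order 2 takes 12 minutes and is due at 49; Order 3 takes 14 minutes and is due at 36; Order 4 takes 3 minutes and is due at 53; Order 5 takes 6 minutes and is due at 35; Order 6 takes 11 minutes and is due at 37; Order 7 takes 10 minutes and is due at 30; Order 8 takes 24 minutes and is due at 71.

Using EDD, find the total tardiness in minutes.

121

EDD (increasing due date): Order 7 Order 1 Order 5 Order 3 Order 6 Order 2 Order 4 Order 8.
Order 7: 0→10, due 30, tardiness 0
Order 1: 10→31, due 34, tardiness 0
Order 5: 31→37, due 35, tardiness 2
Order 3: 37→51, due 36, tardiness 15
Order 6: 51→62, due 37, tardiness 25
Order 2: 62→74, due 49, tardiness 25
Order 4: 74→77, due 53, tardiness 24
Order 8: 77→101, due 71, tardiness 30
Sum = 0+0+2+15+25+25+24+30 = 121.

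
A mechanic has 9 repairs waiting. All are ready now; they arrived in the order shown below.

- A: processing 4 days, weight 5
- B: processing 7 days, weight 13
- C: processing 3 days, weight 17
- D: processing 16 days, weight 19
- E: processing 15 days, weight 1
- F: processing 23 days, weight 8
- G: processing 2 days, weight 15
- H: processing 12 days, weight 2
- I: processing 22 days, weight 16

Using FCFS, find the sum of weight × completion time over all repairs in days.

4438

FIFO (arrival order): A B C D E F G H I.
A: finishes 4, weight 5, w·C = 20
B: finishes 11, weight 13, w·C = 143
C: finishes 14, weight 17, w·C = 238
D: finishes 30, weight 19, w·C = 570
E: finishes 45, weight 1, w·C = 45
F: finishes 68, weight 8, w·C = 544
G: finishes 70, weight 15, w·C = 1050
H: finishes 82, weight 2, w·C = 164
I: finishes 104, weight 16, w·C = 1664
Sum = 20+143+238+570+45+544+1050+164+1664 = 4438.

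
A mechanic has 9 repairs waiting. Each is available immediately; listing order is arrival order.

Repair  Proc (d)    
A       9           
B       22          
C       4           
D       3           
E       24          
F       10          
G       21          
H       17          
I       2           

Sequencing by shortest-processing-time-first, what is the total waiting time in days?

SPT (increasing processing time): I D C A F H G B E.
I: waits 0, runs 0→2
D: waits 2, runs 2→5
C: waits 5, runs 5→9
A: waits 9, runs 9→18
F: waits 18, runs 18→28
H: waits 28, runs 28→45
G: waits 45, runs 45→66
B: waits 66, runs 66→88
E: waits 88, runs 88→112
Sum = 0+2+5+9+18+28+45+66+88 = 261.

261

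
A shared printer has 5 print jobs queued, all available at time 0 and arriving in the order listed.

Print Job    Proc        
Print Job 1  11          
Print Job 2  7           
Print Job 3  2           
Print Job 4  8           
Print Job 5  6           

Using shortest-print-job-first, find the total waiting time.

SPT (increasing processing time): Print Job 3 Print Job 5 Print Job 2 Print Job 4 Print Job 1.
Print Job 3: waits 0, runs 0→2
Print Job 5: waits 2, runs 2→8
Print Job 2: waits 8, runs 8→15
Print Job 4: waits 15, runs 15→23
Print Job 1: waits 23, runs 23→34
Sum = 0+2+8+15+23 = 48.

48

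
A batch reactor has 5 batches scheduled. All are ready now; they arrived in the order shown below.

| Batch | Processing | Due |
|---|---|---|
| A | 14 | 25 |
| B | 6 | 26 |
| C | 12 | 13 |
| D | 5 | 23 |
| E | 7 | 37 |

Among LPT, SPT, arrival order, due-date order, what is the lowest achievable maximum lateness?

11

LPT (decreasing processing time): A C E B D.
A: 0→14, due 25, lateness -11
C: 14→26, due 13, lateness 13
E: 26→33, due 37, lateness -4
B: 33→39, due 26, lateness 13
D: 39→44, due 23, lateness 21
Maximum = 21.
SPT (increasing processing time): D B E C A.
D: 0→5, due 23, lateness -18
B: 5→11, due 26, lateness -15
E: 11→18, due 37, lateness -19
C: 18→30, due 13, lateness 17
A: 30→44, due 25, lateness 19
Maximum = 19.
FIFO (arrival order): A B C D E.
A: 0→14, due 25, lateness -11
B: 14→20, due 26, lateness -6
C: 20→32, due 13, lateness 19
D: 32→37, due 23, lateness 14
E: 37→44, due 37, lateness 7
Maximum = 19.
EDD (increasing due date): C D A B E.
C: 0→12, due 13, lateness -1
D: 12→17, due 23, lateness -6
A: 17→31, due 25, lateness 6
B: 31→37, due 26, lateness 11
E: 37→44, due 37, lateness 7
Maximum = 11.
LPT 21, SPT 19, FIFO 19, EDD 11 → minimum 11.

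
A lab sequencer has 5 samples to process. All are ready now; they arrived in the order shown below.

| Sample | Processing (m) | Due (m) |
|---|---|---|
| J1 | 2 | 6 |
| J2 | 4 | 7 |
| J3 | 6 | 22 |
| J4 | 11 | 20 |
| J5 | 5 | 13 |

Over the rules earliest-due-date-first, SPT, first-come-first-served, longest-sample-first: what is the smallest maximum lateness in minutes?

EDD (increasing due date): J1 J2 J5 J4 J3.
J1: 0→2, due 6, lateness -4
J2: 2→6, due 7, lateness -1
J5: 6→11, due 13, lateness -2
J4: 11→22, due 20, lateness 2
J3: 22→28, due 22, lateness 6
Maximum = 6.
SPT (increasing processing time): J1 J2 J5 J3 J4.
J1: 0→2, due 6, lateness -4
J2: 2→6, due 7, lateness -1
J5: 6→11, due 13, lateness -2
J3: 11→17, due 22, lateness -5
J4: 17→28, due 20, lateness 8
Maximum = 8.
FIFO (arrival order): J1 J2 J3 J4 J5.
J1: 0→2, due 6, lateness -4
J2: 2→6, due 7, lateness -1
J3: 6→12, due 22, lateness -10
J4: 12→23, due 20, lateness 3
J5: 23→28, due 13, lateness 15
Maximum = 15.
LPT (decreasing processing time): J4 J3 J5 J2 J1.
J4: 0→11, due 20, lateness -9
J3: 11→17, due 22, lateness -5
J5: 17→22, due 13, lateness 9
J2: 22→26, due 7, lateness 19
J1: 26→28, due 6, lateness 22
Maximum = 22.
EDD 6, SPT 8, FIFO 15, LPT 22 → minimum 6.

6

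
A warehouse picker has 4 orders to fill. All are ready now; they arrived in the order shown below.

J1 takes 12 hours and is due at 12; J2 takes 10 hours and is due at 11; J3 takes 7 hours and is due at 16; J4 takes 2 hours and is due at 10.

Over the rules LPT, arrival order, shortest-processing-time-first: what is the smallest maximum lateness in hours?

19

LPT (decreasing processing time): J1 J2 J3 J4.
J1: 0→12, due 12, lateness 0
J2: 12→22, due 11, lateness 11
J3: 22→29, due 16, lateness 13
J4: 29→31, due 10, lateness 21
Maximum = 21.
FIFO (arrival order): J1 J2 J3 J4.
J1: 0→12, due 12, lateness 0
J2: 12→22, due 11, lateness 11
J3: 22→29, due 16, lateness 13
J4: 29→31, due 10, lateness 21
Maximum = 21.
SPT (increasing processing time): J4 J3 J2 J1.
J4: 0→2, due 10, lateness -8
J3: 2→9, due 16, lateness -7
J2: 9→19, due 11, lateness 8
J1: 19→31, due 12, lateness 19
Maximum = 19.
LPT 21, FIFO 21, SPT 19 → minimum 19.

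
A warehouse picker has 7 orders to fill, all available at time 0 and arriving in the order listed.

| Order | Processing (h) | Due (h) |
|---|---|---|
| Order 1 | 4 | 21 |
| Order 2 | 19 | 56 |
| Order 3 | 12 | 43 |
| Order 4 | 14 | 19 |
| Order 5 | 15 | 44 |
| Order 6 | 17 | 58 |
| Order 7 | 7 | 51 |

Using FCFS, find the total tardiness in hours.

110

FIFO (arrival order): Order 1 Order 2 Order 3 Order 4 Order 5 Order 6 Order 7.
Order 1: 0→4, due 21, tardiness 0
Order 2: 4→23, due 56, tardiness 0
Order 3: 23→35, due 43, tardiness 0
Order 4: 35→49, due 19, tardiness 30
Order 5: 49→64, due 44, tardiness 20
Order 6: 64→81, due 58, tardiness 23
Order 7: 81→88, due 51, tardiness 37
Sum = 0+0+0+30+20+23+37 = 110.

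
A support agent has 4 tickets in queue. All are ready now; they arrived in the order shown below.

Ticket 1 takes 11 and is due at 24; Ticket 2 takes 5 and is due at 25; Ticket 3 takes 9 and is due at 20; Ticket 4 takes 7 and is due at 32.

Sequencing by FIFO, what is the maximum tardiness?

FIFO (arrival order): Ticket 1 Ticket 2 Ticket 3 Ticket 4.
Ticket 1: 0→11, due 24, tardiness 0
Ticket 2: 11→16, due 25, tardiness 0
Ticket 3: 16→25, due 20, tardiness 5
Ticket 4: 25→32, due 32, tardiness 0
Maximum = 5.

5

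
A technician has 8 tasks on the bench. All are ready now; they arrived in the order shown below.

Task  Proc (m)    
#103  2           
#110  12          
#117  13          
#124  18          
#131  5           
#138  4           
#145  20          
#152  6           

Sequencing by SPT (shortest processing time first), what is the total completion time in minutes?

247

SPT (increasing processing time): #103 #138 #131 #152 #110 #117 #124 #145.
#103: 0→2
#138: 2→6
#131: 6→11
#152: 11→17
#110: 17→29
#117: 29→42
#124: 42→60
#145: 60→80
Sum = 2+6+11+17+29+42+60+80 = 247.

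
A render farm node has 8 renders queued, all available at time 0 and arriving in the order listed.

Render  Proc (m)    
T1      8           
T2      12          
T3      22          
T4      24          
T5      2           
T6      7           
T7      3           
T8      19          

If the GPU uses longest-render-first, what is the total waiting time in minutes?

LPT (decreasing processing time): T4 T3 T8 T2 T1 T6 T7 T5.
T4: waits 0, runs 0→24
T3: waits 24, runs 24→46
T8: waits 46, runs 46→65
T2: waits 65, runs 65→77
T1: waits 77, runs 77→85
T6: waits 85, runs 85→92
T7: waits 92, runs 92→95
T5: waits 95, runs 95→97
Sum = 0+24+46+65+77+85+92+95 = 484.

484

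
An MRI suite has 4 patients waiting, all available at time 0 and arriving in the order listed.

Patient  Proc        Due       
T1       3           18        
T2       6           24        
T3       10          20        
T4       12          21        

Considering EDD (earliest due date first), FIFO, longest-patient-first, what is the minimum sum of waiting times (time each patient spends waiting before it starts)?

EDD (increasing due date): T1 T3 T4 T2.
T1: waits 0, runs 0→3
T3: waits 3, runs 3→13
T4: waits 13, runs 13→25
T2: waits 25, runs 25→31
Sum = 0+3+13+25 = 41.
FIFO (arrival order): T1 T2 T3 T4.
T1: waits 0, runs 0→3
T2: waits 3, runs 3→9
T3: waits 9, runs 9→19
T4: waits 19, runs 19→31
Sum = 0+3+9+19 = 31.
LPT (decreasing processing time): T4 T3 T2 T1.
T4: waits 0, runs 0→12
T3: waits 12, runs 12→22
T2: waits 22, runs 22→28
T1: waits 28, runs 28→31
Sum = 0+12+22+28 = 62.
EDD 41, FIFO 31, LPT 62 → minimum 31.

31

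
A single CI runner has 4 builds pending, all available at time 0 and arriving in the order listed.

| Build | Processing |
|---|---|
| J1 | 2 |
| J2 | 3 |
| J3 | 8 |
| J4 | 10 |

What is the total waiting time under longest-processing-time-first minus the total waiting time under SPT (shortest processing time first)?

LPT (decreasing processing time): J4 J3 J2 J1.
J4: waits 0, runs 0→10
J3: waits 10, runs 10→18
J2: waits 18, runs 18→21
J1: waits 21, runs 21→23
Sum = 0+10+18+21 = 49.
SPT (increasing processing time): J1 J2 J3 J4.
J1: waits 0, runs 0→2
J2: waits 2, runs 2→5
J3: waits 5, runs 5→13
J4: waits 13, runs 13→23
Sum = 0+2+5+13 = 20.
Difference = 49 − 20 = 29.

29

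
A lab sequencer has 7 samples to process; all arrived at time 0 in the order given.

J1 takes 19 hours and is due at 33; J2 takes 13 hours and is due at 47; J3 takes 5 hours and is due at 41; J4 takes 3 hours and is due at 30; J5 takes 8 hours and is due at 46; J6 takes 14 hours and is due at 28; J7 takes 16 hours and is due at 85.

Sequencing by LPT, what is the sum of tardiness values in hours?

LPT (decreasing processing time): J1 J7 J6 J2 J5 J3 J4.
J1: 0→19, due 33, tardiness 0
J7: 19→35, due 85, tardiness 0
J6: 35→49, due 28, tardiness 21
J2: 49→62, due 47, tardiness 15
J5: 62→70, due 46, tardiness 24
J3: 70→75, due 41, tardiness 34
J4: 75→78, due 30, tardiness 48
Sum = 0+0+21+15+24+34+48 = 142.

142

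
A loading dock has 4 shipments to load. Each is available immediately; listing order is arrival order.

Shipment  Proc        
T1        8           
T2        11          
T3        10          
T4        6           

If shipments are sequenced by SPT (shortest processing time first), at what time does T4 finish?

SPT (increasing processing time): T4 T1 T3 T2.
T4: 0→6

6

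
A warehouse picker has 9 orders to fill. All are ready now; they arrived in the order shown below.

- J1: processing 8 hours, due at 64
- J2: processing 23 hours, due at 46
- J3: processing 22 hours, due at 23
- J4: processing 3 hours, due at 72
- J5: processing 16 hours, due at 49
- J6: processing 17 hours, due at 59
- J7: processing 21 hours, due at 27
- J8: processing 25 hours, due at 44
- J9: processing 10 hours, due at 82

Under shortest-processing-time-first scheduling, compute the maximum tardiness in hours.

101

SPT (increasing processing time): J4 J1 J9 J5 J6 J7 J3 J2 J8.
J4: 0→3, due 72, tardiness 0
J1: 3→11, due 64, tardiness 0
J9: 11→21, due 82, tardiness 0
J5: 21→37, due 49, tardiness 0
J6: 37→54, due 59, tardiness 0
J7: 54→75, due 27, tardiness 48
J3: 75→97, due 23, tardiness 74
J2: 97→120, due 46, tardiness 74
J8: 120→145, due 44, tardiness 101
Maximum = 101.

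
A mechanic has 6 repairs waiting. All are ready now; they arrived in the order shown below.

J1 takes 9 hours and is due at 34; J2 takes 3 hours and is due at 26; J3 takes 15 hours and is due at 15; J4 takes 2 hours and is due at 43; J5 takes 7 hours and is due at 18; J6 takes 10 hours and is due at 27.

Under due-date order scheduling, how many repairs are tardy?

EDD (increasing due date): J3 J5 J2 J6 J1 J4.
J3: 0→15, due 15, tardiness 0
J5: 15→22, due 18, tardiness 4
J2: 22→25, due 26, tardiness 0
J6: 25→35, due 27, tardiness 8
J1: 35→44, due 34, tardiness 10
J4: 44→46, due 43, tardiness 3
Late repairs: 4.

4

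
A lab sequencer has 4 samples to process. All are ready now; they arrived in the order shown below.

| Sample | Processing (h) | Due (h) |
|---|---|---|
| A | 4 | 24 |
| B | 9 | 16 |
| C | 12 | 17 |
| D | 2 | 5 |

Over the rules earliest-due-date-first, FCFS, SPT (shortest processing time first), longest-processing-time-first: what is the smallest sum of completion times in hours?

50

EDD (increasing due date): D B C A.
D: 0→2
B: 2→11
C: 11→23
A: 23→27
Sum = 2+11+23+27 = 63.
FIFO (arrival order): A B C D.
A: 0→4
B: 4→13
C: 13→25
D: 25→27
Sum = 4+13+25+27 = 69.
SPT (increasing processing time): D A B C.
D: 0→2
A: 2→6
B: 6→15
C: 15→27
Sum = 2+6+15+27 = 50.
LPT (decreasing processing time): C B A D.
C: 0→12
B: 12→21
A: 21→25
D: 25→27
Sum = 12+21+25+27 = 85.
EDD 63, FIFO 69, SPT 50, LPT 85 → minimum 50.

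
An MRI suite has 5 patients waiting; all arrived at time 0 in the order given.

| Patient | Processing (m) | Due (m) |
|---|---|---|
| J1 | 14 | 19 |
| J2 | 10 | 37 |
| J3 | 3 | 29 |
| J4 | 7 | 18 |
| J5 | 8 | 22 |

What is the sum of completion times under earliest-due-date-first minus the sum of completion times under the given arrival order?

-10

EDD (increasing due date): J4 J1 J5 J3 J2.
J4: 0→7
J1: 7→21
J5: 21→29
J3: 29→32
J2: 32→42
Sum = 7+21+29+32+42 = 131.
FIFO (arrival order): J1 J2 J3 J4 J5.
J1: 0→14
J2: 14→24
J3: 24→27
J4: 27→34
J5: 34→42
Sum = 14+24+27+34+42 = 141.
Difference = 131 − 141 = -10.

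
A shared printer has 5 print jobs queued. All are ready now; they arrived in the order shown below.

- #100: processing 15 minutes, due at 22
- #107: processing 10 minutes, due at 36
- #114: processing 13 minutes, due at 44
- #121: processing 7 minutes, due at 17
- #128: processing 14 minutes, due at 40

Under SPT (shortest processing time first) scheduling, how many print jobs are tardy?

2

SPT (increasing processing time): #121 #107 #114 #128 #100.
#121: 0→7, due 17, tardiness 0
#107: 7→17, due 36, tardiness 0
#114: 17→30, due 44, tardiness 0
#128: 30→44, due 40, tardiness 4
#100: 44→59, due 22, tardiness 37
Late print jobs: 2.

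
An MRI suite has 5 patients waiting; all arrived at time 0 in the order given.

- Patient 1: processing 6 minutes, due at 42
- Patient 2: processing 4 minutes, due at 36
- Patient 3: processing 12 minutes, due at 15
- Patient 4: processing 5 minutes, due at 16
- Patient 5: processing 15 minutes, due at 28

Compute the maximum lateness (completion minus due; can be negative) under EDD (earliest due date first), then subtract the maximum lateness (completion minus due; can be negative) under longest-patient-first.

-18

EDD (increasing due date): Patient 3 Patient 4 Patient 5 Patient 2 Patient 1.
Patient 3: 0→12, due 15, lateness -3
Patient 4: 12→17, due 16, lateness 1
Patient 5: 17→32, due 28, lateness 4
Patient 2: 32→36, due 36, lateness 0
Patient 1: 36→42, due 42, lateness 0
Maximum = 4.
LPT (decreasing processing time): Patient 5 Patient 3 Patient 1 Patient 4 Patient 2.
Patient 5: 0→15, due 28, lateness -13
Patient 3: 15→27, due 15, lateness 12
Patient 1: 27→33, due 42, lateness -9
Patient 4: 33→38, due 16, lateness 22
Patient 2: 38→42, due 36, lateness 6
Maximum = 22.
Difference = 4 − 22 = -18.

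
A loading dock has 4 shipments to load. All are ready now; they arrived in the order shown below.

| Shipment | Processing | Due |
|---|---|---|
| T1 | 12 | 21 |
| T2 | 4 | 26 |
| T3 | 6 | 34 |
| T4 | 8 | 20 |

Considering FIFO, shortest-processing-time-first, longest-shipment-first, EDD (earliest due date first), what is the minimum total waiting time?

32

FIFO (arrival order): T1 T2 T3 T4.
T1: waits 0, runs 0→12
T2: waits 12, runs 12→16
T3: waits 16, runs 16→22
T4: waits 22, runs 22→30
Sum = 0+12+16+22 = 50.
SPT (increasing processing time): T2 T3 T4 T1.
T2: waits 0, runs 0→4
T3: waits 4, runs 4→10
T4: waits 10, runs 10→18
T1: waits 18, runs 18→30
Sum = 0+4+10+18 = 32.
LPT (decreasing processing time): T1 T4 T3 T2.
T1: waits 0, runs 0→12
T4: waits 12, runs 12→20
T3: waits 20, runs 20→26
T2: waits 26, runs 26→30
Sum = 0+12+20+26 = 58.
EDD (increasing due date): T4 T1 T2 T3.
T4: waits 0, runs 0→8
T1: waits 8, runs 8→20
T2: waits 20, runs 20→24
T3: waits 24, runs 24→30
Sum = 0+8+20+24 = 52.
FIFO 50, SPT 32, LPT 58, EDD 52 → minimum 32.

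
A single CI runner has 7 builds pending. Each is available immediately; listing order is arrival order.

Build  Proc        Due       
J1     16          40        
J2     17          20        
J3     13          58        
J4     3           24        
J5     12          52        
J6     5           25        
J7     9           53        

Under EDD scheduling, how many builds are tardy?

EDD (increasing due date): J2 J4 J6 J1 J5 J7 J3.
J2: 0→17, due 20, tardiness 0
J4: 17→20, due 24, tardiness 0
J6: 20→25, due 25, tardiness 0
J1: 25→41, due 40, tardiness 1
J5: 41→53, due 52, tardiness 1
J7: 53→62, due 53, tardiness 9
J3: 62→75, due 58, tardiness 17
Late builds: 4.

4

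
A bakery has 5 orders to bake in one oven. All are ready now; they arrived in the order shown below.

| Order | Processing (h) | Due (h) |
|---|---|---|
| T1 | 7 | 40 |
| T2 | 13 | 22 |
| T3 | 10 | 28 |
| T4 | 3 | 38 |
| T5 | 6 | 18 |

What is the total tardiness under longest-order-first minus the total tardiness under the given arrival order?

LPT (decreasing processing time): T2 T3 T1 T5 T4.
T2: 0→13, due 22, tardiness 0
T3: 13→23, due 28, tardiness 0
T1: 23→30, due 40, tardiness 0
T5: 30→36, due 18, tardiness 18
T4: 36→39, due 38, tardiness 1
Sum = 0+0+0+18+1 = 19.
FIFO (arrival order): T1 T2 T3 T4 T5.
T1: 0→7, due 40, tardiness 0
T2: 7→20, due 22, tardiness 0
T3: 20→30, due 28, tardiness 2
T4: 30→33, due 38, tardiness 0
T5: 33→39, due 18, tardiness 21
Sum = 0+0+2+0+21 = 23.
Difference = 19 − 23 = -4.

-4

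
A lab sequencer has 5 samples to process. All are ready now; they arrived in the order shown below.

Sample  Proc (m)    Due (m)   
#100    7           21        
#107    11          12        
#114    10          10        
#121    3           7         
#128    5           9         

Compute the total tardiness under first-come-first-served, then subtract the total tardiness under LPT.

FIFO (arrival order): #100 #107 #114 #121 #128.
#100: 0→7, due 21, tardiness 0
#107: 7→18, due 12, tardiness 6
#114: 18→28, due 10, tardiness 18
#121: 28→31, due 7, tardiness 24
#128: 31→36, due 9, tardiness 27
Sum = 0+6+18+24+27 = 75.
LPT (decreasing processing time): #107 #114 #100 #128 #121.
#107: 0→11, due 12, tardiness 0
#114: 11→21, due 10, tardiness 11
#100: 21→28, due 21, tardiness 7
#128: 28→33, due 9, tardiness 24
#121: 33→36, due 7, tardiness 29
Sum = 0+11+7+24+29 = 71.
Difference = 75 − 71 = 4.

4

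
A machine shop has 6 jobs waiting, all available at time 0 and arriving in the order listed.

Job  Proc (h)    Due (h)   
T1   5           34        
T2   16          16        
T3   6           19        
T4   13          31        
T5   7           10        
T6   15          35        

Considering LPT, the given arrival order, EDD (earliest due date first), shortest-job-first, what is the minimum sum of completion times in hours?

LPT (decreasing processing time): T2 T6 T4 T5 T3 T1.
T2: 0→16
T6: 16→31
T4: 31→44
T5: 44→51
T3: 51→57
T1: 57→62
Sum = 16+31+44+51+57+62 = 261.
FIFO (arrival order): T1 T2 T3 T4 T5 T6.
T1: 0→5
T2: 5→21
T3: 21→27
T4: 27→40
T5: 40→47
T6: 47→62
Sum = 5+21+27+40+47+62 = 202.
EDD (increasing due date): T5 T2 T3 T4 T1 T6.
T5: 0→7
T2: 7→23
T3: 23→29
T4: 29→42
T1: 42→47
T6: 47→62
Sum = 7+23+29+42+47+62 = 210.
SPT (increasing processing time): T1 T3 T5 T4 T6 T2.
T1: 0→5
T3: 5→11
T5: 11→18
T4: 18→31
T6: 31→46
T2: 46→62
Sum = 5+11+18+31+46+62 = 173.
LPT 261, FIFO 202, EDD 210, SPT 173 → minimum 173.

173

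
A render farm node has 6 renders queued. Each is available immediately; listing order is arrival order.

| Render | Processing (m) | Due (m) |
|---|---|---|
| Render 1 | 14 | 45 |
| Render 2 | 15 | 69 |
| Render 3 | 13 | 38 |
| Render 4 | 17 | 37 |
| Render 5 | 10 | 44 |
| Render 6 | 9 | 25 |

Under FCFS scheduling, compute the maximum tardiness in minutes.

53

FIFO (arrival order): Render 1 Render 2 Render 3 Render 4 Render 5 Render 6.
Render 1: 0→14, due 45, tardiness 0
Render 2: 14→29, due 69, tardiness 0
Render 3: 29→42, due 38, tardiness 4
Render 4: 42→59, due 37, tardiness 22
Render 5: 59→69, due 44, tardiness 25
Render 6: 69→78, due 25, tardiness 53
Maximum = 53.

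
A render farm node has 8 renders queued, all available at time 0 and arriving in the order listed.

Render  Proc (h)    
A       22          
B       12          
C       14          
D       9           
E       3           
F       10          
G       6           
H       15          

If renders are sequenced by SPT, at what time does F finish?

SPT (increasing processing time): E G D F B C H A.
E: 0→3
G: 3→9
D: 9→18
F: 18→28

28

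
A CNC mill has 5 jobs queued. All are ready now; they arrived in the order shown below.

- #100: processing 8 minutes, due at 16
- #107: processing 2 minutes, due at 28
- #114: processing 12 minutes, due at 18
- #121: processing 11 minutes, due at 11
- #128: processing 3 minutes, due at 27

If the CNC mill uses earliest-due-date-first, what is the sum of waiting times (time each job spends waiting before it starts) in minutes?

EDD (increasing due date): #121 #100 #114 #128 #107.
#121: waits 0, runs 0→11
#100: waits 11, runs 11→19
#114: waits 19, runs 19→31
#128: waits 31, runs 31→34
#107: waits 34, runs 34→36
Sum = 0+11+19+31+34 = 95.

95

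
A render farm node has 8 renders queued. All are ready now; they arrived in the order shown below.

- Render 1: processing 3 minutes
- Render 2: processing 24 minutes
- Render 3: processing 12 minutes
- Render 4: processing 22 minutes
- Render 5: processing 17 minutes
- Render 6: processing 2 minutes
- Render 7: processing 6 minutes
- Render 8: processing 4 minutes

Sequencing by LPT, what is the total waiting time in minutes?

LPT (decreasing processing time): Render 2 Render 4 Render 5 Render 3 Render 7 Render 8 Render 1 Render 6.
Render 2: waits 0, runs 0→24
Render 4: waits 24, runs 24→46
Render 5: waits 46, runs 46→63
Render 3: waits 63, runs 63→75
Render 7: waits 75, runs 75→81
Render 8: waits 81, runs 81→85
Render 1: waits 85, runs 85→88
Render 6: waits 88, runs 88→90
Sum = 0+24+46+63+75+81+85+88 = 462.

462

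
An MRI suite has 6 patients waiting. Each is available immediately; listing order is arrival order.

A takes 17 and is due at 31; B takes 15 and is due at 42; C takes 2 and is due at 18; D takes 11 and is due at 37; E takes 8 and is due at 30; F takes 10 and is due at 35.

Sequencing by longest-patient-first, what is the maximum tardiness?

45

LPT (decreasing processing time): A B D F E C.
A: 0→17, due 31, tardiness 0
B: 17→32, due 42, tardiness 0
D: 32→43, due 37, tardiness 6
F: 43→53, due 35, tardiness 18
E: 53→61, due 30, tardiness 31
C: 61→63, due 18, tardiness 45
Maximum = 45.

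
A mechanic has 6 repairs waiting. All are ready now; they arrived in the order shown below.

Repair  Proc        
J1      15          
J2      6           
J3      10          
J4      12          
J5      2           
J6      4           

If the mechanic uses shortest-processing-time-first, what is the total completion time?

125

SPT (increasing processing time): J5 J6 J2 J3 J4 J1.
J5: 0→2
J6: 2→6
J2: 6→12
J3: 12→22
J4: 22→34
J1: 34→49
Sum = 2+6+12+22+34+49 = 125.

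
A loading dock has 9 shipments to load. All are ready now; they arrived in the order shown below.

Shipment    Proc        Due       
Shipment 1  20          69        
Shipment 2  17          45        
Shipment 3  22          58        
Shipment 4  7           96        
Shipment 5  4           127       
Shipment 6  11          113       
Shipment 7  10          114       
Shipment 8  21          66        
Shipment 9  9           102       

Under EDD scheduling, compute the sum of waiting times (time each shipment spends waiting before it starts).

EDD (increasing due date): Shipment 2 Shipment 3 Shipment 8 Shipment 1 Shipment 4 Shipment 9 Shipment 6 Shipment 7 Shipment 5.
Shipment 2: waits 0, runs 0→17
Shipment 3: waits 17, runs 17→39
Shipment 8: waits 39, runs 39→60
Shipment 1: waits 60, runs 60→80
Shipment 4: waits 80, runs 80→87
Shipment 9: waits 87, runs 87→96
Shipment 6: waits 96, runs 96→107
Shipment 7: waits 107, runs 107→117
Shipment 5: waits 117, runs 117→121
Sum = 0+17+39+60+80+87+96+107+117 = 603.

603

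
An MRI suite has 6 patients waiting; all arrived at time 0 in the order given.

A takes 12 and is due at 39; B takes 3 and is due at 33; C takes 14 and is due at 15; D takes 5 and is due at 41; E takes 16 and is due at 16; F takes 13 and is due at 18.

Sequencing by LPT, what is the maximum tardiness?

LPT (decreasing processing time): E C F A D B.
E: 0→16, due 16, tardiness 0
C: 16→30, due 15, tardiness 15
F: 30→43, due 18, tardiness 25
A: 43→55, due 39, tardiness 16
D: 55→60, due 41, tardiness 19
B: 60→63, due 33, tardiness 30
Maximum = 30.

30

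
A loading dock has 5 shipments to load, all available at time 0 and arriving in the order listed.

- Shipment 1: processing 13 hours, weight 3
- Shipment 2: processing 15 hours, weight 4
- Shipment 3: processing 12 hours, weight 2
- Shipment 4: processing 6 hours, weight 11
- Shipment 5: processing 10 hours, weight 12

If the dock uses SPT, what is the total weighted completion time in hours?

SPT (increasing processing time): Shipment 4 Shipment 5 Shipment 3 Shipment 1 Shipment 2.
Shipment 4: finishes 6, weight 11, w·C = 66
Shipment 5: finishes 16, weight 12, w·C = 192
Shipment 3: finishes 28, weight 2, w·C = 56
Shipment 1: finishes 41, weight 3, w·C = 123
Shipment 2: finishes 56, weight 4, w·C = 224
Sum = 66+192+56+123+224 = 661.

661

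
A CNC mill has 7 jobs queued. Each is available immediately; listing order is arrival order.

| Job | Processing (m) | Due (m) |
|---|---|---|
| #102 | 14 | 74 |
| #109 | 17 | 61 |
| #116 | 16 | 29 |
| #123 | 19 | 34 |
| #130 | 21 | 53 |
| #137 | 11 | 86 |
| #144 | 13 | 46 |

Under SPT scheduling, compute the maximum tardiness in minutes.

SPT (increasing processing time): #137 #144 #102 #116 #109 #123 #130.
#137: 0→11, due 86, tardiness 0
#144: 11→24, due 46, tardiness 0
#102: 24→38, due 74, tardiness 0
#116: 38→54, due 29, tardiness 25
#109: 54→71, due 61, tardiness 10
#123: 71→90, due 34, tardiness 56
#130: 90→111, due 53, tardiness 58
Maximum = 58.

58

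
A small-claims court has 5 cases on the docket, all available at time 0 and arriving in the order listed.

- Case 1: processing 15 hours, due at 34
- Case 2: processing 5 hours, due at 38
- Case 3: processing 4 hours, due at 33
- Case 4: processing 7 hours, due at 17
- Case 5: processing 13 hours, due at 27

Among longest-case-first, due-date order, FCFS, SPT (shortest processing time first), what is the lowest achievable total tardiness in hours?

11

LPT (decreasing processing time): Case 1 Case 5 Case 4 Case 2 Case 3.
Case 1: 0→15, due 34, tardiness 0
Case 5: 15→28, due 27, tardiness 1
Case 4: 28→35, due 17, tardiness 18
Case 2: 35→40, due 38, tardiness 2
Case 3: 40→44, due 33, tardiness 11
Sum = 0+1+18+2+11 = 32.
EDD (increasing due date): Case 4 Case 5 Case 3 Case 1 Case 2.
Case 4: 0→7, due 17, tardiness 0
Case 5: 7→20, due 27, tardiness 0
Case 3: 20→24, due 33, tardiness 0
Case 1: 24→39, due 34, tardiness 5
Case 2: 39→44, due 38, tardiness 6
Sum = 0+0+0+5+6 = 11.
FIFO (arrival order): Case 1 Case 2 Case 3 Case 4 Case 5.
Case 1: 0→15, due 34, tardiness 0
Case 2: 15→20, due 38, tardiness 0
Case 3: 20→24, due 33, tardiness 0
Case 4: 24→31, due 17, tardiness 14
Case 5: 31→44, due 27, tardiness 17
Sum = 0+0+0+14+17 = 31.
SPT (increasing processing time): Case 3 Case 2 Case 4 Case 5 Case 1.
Case 3: 0→4, due 33, tardiness 0
Case 2: 4→9, due 38, tardiness 0
Case 4: 9→16, due 17, tardiness 0
Case 5: 16→29, due 27, tardiness 2
Case 1: 29→44, due 34, tardiness 10
Sum = 0+0+0+2+10 = 12.
LPT 32, EDD 11, FIFO 31, SPT 12 → minimum 11.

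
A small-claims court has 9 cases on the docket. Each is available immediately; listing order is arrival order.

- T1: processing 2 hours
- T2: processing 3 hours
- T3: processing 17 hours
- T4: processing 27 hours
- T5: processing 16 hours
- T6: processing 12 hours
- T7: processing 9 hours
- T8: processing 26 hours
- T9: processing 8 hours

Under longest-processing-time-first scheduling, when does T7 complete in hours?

LPT (decreasing processing time): T4 T8 T3 T5 T6 T7 T9 T2 T1.
T4: 0→27
T8: 27→53
T3: 53→70
T5: 70→86
T6: 86→98
T7: 98→107

107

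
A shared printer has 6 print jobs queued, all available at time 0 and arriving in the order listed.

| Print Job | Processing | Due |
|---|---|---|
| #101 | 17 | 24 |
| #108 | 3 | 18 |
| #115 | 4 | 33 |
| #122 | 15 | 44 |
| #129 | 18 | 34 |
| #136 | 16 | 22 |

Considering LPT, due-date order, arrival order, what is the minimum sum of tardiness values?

LPT (decreasing processing time): #129 #101 #136 #122 #115 #108.
#129: 0→18, due 34, tardiness 0
#101: 18→35, due 24, tardiness 11
#136: 35→51, due 22, tardiness 29
#122: 51→66, due 44, tardiness 22
#115: 66→70, due 33, tardiness 37
#108: 70→73, due 18, tardiness 55
Sum = 0+11+29+22+37+55 = 154.
EDD (increasing due date): #108 #136 #101 #115 #129 #122.
#108: 0→3, due 18, tardiness 0
#136: 3→19, due 22, tardiness 0
#101: 19→36, due 24, tardiness 12
#115: 36→40, due 33, tardiness 7
#129: 40→58, due 34, tardiness 24
#122: 58→73, due 44, tardiness 29
Sum = 0+0+12+7+24+29 = 72.
FIFO (arrival order): #101 #108 #115 #122 #129 #136.
#101: 0→17, due 24, tardiness 0
#108: 17→20, due 18, tardiness 2
#115: 20→24, due 33, tardiness 0
#122: 24→39, due 44, tardiness 0
#129: 39→57, due 34, tardiness 23
#136: 57→73, due 22, tardiness 51
Sum = 0+2+0+0+23+51 = 76.
LPT 154, EDD 72, FIFO 76 → minimum 72.

72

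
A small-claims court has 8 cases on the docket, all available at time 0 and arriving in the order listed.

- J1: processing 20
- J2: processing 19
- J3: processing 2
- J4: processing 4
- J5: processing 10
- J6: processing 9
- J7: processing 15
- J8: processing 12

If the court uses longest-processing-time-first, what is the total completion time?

520

LPT (decreasing processing time): J1 J2 J7 J8 J5 J6 J4 J3.
J1: 0→20
J2: 20→39
J7: 39→54
J8: 54→66
J5: 66→76
J6: 76→85
J4: 85→89
J3: 89→91
Sum = 20+39+54+66+76+85+89+91 = 520.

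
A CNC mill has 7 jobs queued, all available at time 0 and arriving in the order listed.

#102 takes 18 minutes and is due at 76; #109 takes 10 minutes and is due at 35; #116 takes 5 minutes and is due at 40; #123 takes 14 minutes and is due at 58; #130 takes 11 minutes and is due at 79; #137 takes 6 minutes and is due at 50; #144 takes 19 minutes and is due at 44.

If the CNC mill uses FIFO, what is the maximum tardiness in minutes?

39

FIFO (arrival order): #102 #109 #116 #123 #130 #137 #144.
#102: 0→18, due 76, tardiness 0
#109: 18→28, due 35, tardiness 0
#116: 28→33, due 40, tardiness 0
#123: 33→47, due 58, tardiness 0
#130: 47→58, due 79, tardiness 0
#137: 58→64, due 50, tardiness 14
#144: 64→83, due 44, tardiness 39
Maximum = 39.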